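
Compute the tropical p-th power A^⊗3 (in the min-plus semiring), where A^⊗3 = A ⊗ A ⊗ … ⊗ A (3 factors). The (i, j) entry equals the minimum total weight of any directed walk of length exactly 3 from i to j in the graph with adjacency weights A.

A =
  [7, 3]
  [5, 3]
A^⊗3 =
  [11, 9]
  [11, 9]

Each entry (A^⊗3)_ij equals the minimum over all length-3 walks i = v_0 → v_1 → … → v_3 = j of Σ_t A[v_t][v_{t+1}]. For example, for (i, j) = (0, 1) we minimise over 4 possible intermediate vertex sequences; the minimum is 9, attained along the walk 0 → 1 → 1 → 1.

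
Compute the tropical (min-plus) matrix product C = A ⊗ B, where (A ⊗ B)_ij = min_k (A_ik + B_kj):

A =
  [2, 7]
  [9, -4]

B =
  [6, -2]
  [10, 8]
A ⊗ B =
  [8, 0]
  [6, 4]

Apply the min-plus product entry-by-entry:
  C[0][0] = min over k of (A[0][0] + B[0][0] = 2 + 6 = 8, A[0][1] + B[1][0] = 7 + 10 = 17) = 8 (attained at k = 0)
  C[0][1] = min over k of (A[0][0] + B[0][1] = 2 + -2 = 0, A[0][1] + B[1][1] = 7 + 8 = 15) = 0 (attained at k = 0)
  C[1][0] = min over k of (A[1][0] + B[0][0] = 9 + 6 = 15, A[1][1] + B[1][0] = -4 + 10 = 6) = 6 (attained at k = 1)
  C[1][1] = min over k of (A[1][0] + B[0][1] = 9 + -2 = 7, A[1][1] + B[1][1] = -4 + 8 = 4) = 4 (attained at k = 1)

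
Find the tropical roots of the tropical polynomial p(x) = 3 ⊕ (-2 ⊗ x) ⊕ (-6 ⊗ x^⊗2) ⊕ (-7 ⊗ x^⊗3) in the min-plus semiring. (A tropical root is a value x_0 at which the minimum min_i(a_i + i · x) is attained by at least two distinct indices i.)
Roots: {1, 4, 5}

Each tropical root is a break point of the lower envelope of the lines y = a_i + i · x (there are 4 lines, with slopes 0, 1, ..., 3). Only the lines that attain the minimum somewhere contribute to roots; other lines are dominated. Here the surviving (envelope) indices are i = 3, i = 2, i = 1, i = 0.
Intersections between consecutive envelope lines give the roots: for adjacent envelope indices i < j the intersection is x = (a_i − a_j) / (j − i). Reading off the sorted break points: {1, 4, 5}.
Verification: at each break x_0, at least two indices attain the minimum of min_i(a_i + i · x_0).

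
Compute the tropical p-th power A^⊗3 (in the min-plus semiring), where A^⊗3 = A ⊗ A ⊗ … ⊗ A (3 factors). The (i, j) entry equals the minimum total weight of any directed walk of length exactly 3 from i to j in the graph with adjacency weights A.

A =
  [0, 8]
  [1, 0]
A^⊗3 =
  [0, 8]
  [1, 0]

Each entry (A^⊗3)_ij equals the minimum over all length-3 walks i = v_0 → v_1 → … → v_3 = j of Σ_t A[v_t][v_{t+1}]. For example, for (i, j) = (0, 1) we minimise over 4 possible intermediate vertex sequences; the minimum is 8, attained along the walk 0 → 0 → 0 → 1.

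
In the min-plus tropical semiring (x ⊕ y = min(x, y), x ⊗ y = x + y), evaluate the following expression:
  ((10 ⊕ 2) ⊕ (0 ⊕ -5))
((10 ⊕ 2) ⊕ (0 ⊕ -5)) = -5

Expand innermost to outermost. Recall ⊕ takes the minimum of its arguments and ⊗ takes their sum. Working out the expression ((10 ⊕ 2) ⊕ (0 ⊕ -5)) gives -5.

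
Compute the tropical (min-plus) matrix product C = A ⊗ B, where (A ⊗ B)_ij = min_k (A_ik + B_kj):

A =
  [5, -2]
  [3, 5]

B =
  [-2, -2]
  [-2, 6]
A ⊗ B =
  [-4, 3]
  [1, 1]

Apply the min-plus product entry-by-entry:
  C[0][0] = min over k of (A[0][0] + B[0][0] = 5 + -2 = 3, A[0][1] + B[1][0] = -2 + -2 = -4) = -4 (attained at k = 1)
  C[0][1] = min over k of (A[0][0] + B[0][1] = 5 + -2 = 3, A[0][1] + B[1][1] = -2 + 6 = 4) = 3 (attained at k = 0)
  C[1][0] = min over k of (A[1][0] + B[0][0] = 3 + -2 = 1, A[1][1] + B[1][0] = 5 + -2 = 3) = 1 (attained at k = 0)
  C[1][1] = min over k of (A[1][0] + B[0][1] = 3 + -2 = 1, A[1][1] + B[1][1] = 5 + 6 = 11) = 1 (attained at k = 0)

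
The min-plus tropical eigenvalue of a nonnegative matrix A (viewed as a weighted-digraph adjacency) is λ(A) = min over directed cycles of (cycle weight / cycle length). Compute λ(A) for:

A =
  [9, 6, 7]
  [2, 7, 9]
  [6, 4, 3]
λ(A) = 3

Enumerate directed cycles and compute their means (weight / length). Sample:
  cycle 0 → 0: weight = 9, length = 1, mean = 9/1 ≈ 9.000
  cycle 1 → 1: weight = 7, length = 1, mean = 7/1 ≈ 7.000
  cycle 2 → 2: weight = 3, length = 1, mean = 3/1 ≈ 3.000
  cycle 0 → 1 → 0: weight = 8, length = 2, mean = 8/2 ≈ 4.000
  cycle 0 → 2 → 0: weight = 13, length = 2, mean = 13/2 ≈ 6.500
  cycle 1 → 0 → 1: weight = 8, length = 2, mean = 8/2 ≈ 4.000
Minimum mean = 3.000, attained e.g. along the cycle 2 → 2 with weight 3 and length 1. So λ(A) = 3/1 = 3.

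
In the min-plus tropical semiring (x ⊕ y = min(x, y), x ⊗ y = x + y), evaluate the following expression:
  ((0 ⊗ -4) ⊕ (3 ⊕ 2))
((0 ⊗ -4) ⊕ (3 ⊕ 2)) = -4

Expand innermost to outermost. Recall ⊕ takes the minimum of its arguments and ⊗ takes their sum. Working out the expression ((0 ⊗ -4) ⊕ (3 ⊕ 2)) gives -4.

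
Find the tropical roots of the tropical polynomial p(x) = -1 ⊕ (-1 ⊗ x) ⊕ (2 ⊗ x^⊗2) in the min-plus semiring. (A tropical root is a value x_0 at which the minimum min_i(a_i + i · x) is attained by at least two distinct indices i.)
Roots: {-3, 0}

Each tropical root is a break point of the lower envelope of the lines y = a_i + i · x (there are 3 lines, with slopes 0, 1, ..., 2). Only the lines that attain the minimum somewhere contribute to roots; other lines are dominated. Here the surviving (envelope) indices are i = 2, i = 1, i = 0.
Intersections between consecutive envelope lines give the roots: for adjacent envelope indices i < j the intersection is x = (a_i − a_j) / (j − i). Reading off the sorted break points: {-3, 0}.
Verification: at each break x_0, at least two indices attain the minimum of min_i(a_i + i · x_0).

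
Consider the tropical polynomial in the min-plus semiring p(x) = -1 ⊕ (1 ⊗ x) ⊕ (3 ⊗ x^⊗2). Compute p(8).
p(8) = -1

A tropical monomial a ⊗ x^⊗i evaluates to a + i · x. Evaluating each term at x = 8:
  Term 0 contributes -1 + 0 · 8 = -1
  Term 1 contributes 1 + 1 · 8 = 9
  Term 2 contributes 3 + 2 · 8 = 19
p(8) = ⊕ of these = min[-1, 9, 19] = -1.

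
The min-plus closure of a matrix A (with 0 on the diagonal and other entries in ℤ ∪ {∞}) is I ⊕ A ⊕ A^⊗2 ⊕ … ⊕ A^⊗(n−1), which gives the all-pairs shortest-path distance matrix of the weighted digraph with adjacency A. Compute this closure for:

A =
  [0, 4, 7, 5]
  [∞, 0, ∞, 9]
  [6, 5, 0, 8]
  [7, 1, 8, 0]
Closure =
  [0, 4, 7, 5]
  [16, 0, 17, 9]
  [6, 5, 0, 8]
  [7, 1, 8, 0]

This is the Floyd-Warshall all-pairs shortest-path computation. For each intermediate vertex k = 0, 1, …, 3, update dist[i][j] ← min(dist[i][j], dist[i][k] + dist[k][j]). The final matrix gives, for each (i, j), the minimum total weight of any directed path from i to j (possibly empty when i = j).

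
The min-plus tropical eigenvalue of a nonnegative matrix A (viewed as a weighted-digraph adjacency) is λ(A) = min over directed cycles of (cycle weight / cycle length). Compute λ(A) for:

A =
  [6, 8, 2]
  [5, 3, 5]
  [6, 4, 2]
λ(A) = 2

Enumerate directed cycles and compute their means (weight / length). Sample:
  cycle 0 → 0: weight = 6, length = 1, mean = 6/1 ≈ 6.000
  cycle 1 → 1: weight = 3, length = 1, mean = 3/1 ≈ 3.000
  cycle 2 → 2: weight = 2, length = 1, mean = 2/1 ≈ 2.000
  cycle 0 → 1 → 0: weight = 13, length = 2, mean = 13/2 ≈ 6.500
  cycle 0 → 2 → 0: weight = 8, length = 2, mean = 8/2 ≈ 4.000
  cycle 1 → 0 → 1: weight = 13, length = 2, mean = 13/2 ≈ 6.500
Minimum mean = 2.000, attained e.g. along the cycle 2 → 2 with weight 2 and length 1. So λ(A) = 2/1 = 2.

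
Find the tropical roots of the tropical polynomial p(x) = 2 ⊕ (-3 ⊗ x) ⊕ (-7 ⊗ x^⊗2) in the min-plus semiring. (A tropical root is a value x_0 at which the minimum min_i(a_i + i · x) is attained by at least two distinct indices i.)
Roots: {4, 5}

Each tropical root is a break point of the lower envelope of the lines y = a_i + i · x (there are 3 lines, with slopes 0, 1, ..., 2). Only the lines that attain the minimum somewhere contribute to roots; other lines are dominated. Here the surviving (envelope) indices are i = 2, i = 1, i = 0.
Intersections between consecutive envelope lines give the roots: for adjacent envelope indices i < j the intersection is x = (a_i − a_j) / (j − i). Reading off the sorted break points: {4, 5}.
Verification: at each break x_0, at least two indices attain the minimum of min_i(a_i + i · x_0).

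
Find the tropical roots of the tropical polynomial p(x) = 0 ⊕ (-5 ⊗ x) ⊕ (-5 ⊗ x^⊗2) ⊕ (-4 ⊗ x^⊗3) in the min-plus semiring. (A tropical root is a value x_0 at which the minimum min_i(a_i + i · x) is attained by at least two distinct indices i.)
Roots: {-1, 0, 5}

Each tropical root is a break point of the lower envelope of the lines y = a_i + i · x (there are 4 lines, with slopes 0, 1, ..., 3). Only the lines that attain the minimum somewhere contribute to roots; other lines are dominated. Here the surviving (envelope) indices are i = 3, i = 2, i = 1, i = 0.
Intersections between consecutive envelope lines give the roots: for adjacent envelope indices i < j the intersection is x = (a_i − a_j) / (j − i). Reading off the sorted break points: {-1, 0, 5}.
Verification: at each break x_0, at least two indices attain the minimum of min_i(a_i + i · x_0).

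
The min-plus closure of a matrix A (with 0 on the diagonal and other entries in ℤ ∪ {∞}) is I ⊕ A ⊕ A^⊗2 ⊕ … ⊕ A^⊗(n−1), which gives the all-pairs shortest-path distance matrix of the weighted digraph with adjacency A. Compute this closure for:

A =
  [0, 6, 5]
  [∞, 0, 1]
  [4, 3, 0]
Closure =
  [0, 6, 5]
  [5, 0, 1]
  [4, 3, 0]

This is the Floyd-Warshall all-pairs shortest-path computation. For each intermediate vertex k = 0, 1, …, 2, update dist[i][j] ← min(dist[i][j], dist[i][k] + dist[k][j]). The final matrix gives, for each (i, j), the minimum total weight of any directed path from i to j (possibly empty when i = j).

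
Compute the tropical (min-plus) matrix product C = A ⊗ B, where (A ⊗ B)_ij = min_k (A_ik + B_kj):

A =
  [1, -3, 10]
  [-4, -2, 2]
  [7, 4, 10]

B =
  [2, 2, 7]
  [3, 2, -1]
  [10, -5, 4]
A ⊗ B =
  [0, -1, -4]
  [-2, -3, -3]
  [7, 5, 3]

Apply the min-plus product entry-by-entry:
  C[0][0] = min over k of (A[0][0] + B[0][0] = 1 + 2 = 3, A[0][1] + B[1][0] = -3 + 3 = 0, A[0][2] + B[2][0] = 10 + 10 = 20) = 0 (attained at k = 1)
  C[0][1] = min over k of (A[0][0] + B[0][1] = 1 + 2 = 3, A[0][1] + B[1][1] = -3 + 2 = -1, A[0][2] + B[2][1] = 10 + -5 = 5) = -1 (attained at k = 1)
  C[0][2] = min over k of (A[0][0] + B[0][2] = 1 + 7 = 8, A[0][1] + B[1][2] = -3 + -1 = -4, A[0][2] + B[2][2] = 10 + 4 = 14) = -4 (attained at k = 1)
  C[1][0] = min over k of (A[1][0] + B[0][0] = -4 + 2 = -2, A[1][1] + B[1][0] = -2 + 3 = 1, A[1][2] + B[2][0] = 2 + 10 = 12) = -2 (attained at k = 0)
  C[1][1] = min over k of (A[1][0] + B[0][1] = -4 + 2 = -2, A[1][1] + B[1][1] = -2 + 2 = 0, A[1][2] + B[2][1] = 2 + -5 = -3) = -3 (attained at k = 2)
  C[1][2] = min over k of (A[1][0] + B[0][2] = -4 + 7 = 3, A[1][1] + B[1][2] = -2 + -1 = -3, A[1][2] + B[2][2] = 2 + 4 = 6) = -3 (attained at k = 1)
  C[2][0] = min over k of (A[2][0] + B[0][0] = 7 + 2 = 9, A[2][1] + B[1][0] = 4 + 3 = 7, A[2][2] + B[2][0] = 10 + 10 = 20) = 7 (attained at k = 1)
  C[2][1] = min over k of (A[2][0] + B[0][1] = 7 + 2 = 9, A[2][1] + B[1][1] = 4 + 2 = 6, A[2][2] + B[2][1] = 10 + -5 = 5) = 5 (attained at k = 2)
  C[2][2] = min over k of (A[2][0] + B[0][2] = 7 + 7 = 14, A[2][1] + B[1][2] = 4 + -1 = 3, A[2][2] + B[2][2] = 10 + 4 = 14) = 3 (attained at k = 1)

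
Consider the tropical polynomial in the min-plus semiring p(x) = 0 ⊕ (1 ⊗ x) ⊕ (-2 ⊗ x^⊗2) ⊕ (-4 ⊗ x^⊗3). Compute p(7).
p(7) = 0

A tropical monomial a ⊗ x^⊗i evaluates to a + i · x. Evaluating each term at x = 7:
  Term 0 contributes 0 + 0 · 7 = 0
  Term 1 contributes 1 + 1 · 7 = 8
  Term 2 contributes -2 + 2 · 7 = 12
  Term 3 contributes -4 + 3 · 7 = 17
p(7) = ⊕ of these = min[0, 8, 12, 17] = 0.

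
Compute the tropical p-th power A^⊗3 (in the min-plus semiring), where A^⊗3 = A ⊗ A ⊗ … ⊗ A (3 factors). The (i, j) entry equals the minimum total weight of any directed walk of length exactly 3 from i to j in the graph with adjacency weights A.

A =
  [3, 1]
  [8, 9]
A^⊗3 =
  [9, 7]
  [14, 12]

Each entry (A^⊗3)_ij equals the minimum over all length-3 walks i = v_0 → v_1 → … → v_3 = j of Σ_t A[v_t][v_{t+1}]. For example, for (i, j) = (0, 1) we minimise over 4 possible intermediate vertex sequences; the minimum is 7, attained along the walk 0 → 0 → 0 → 1.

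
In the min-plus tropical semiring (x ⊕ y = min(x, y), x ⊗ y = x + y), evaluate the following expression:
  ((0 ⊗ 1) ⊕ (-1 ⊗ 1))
((0 ⊗ 1) ⊕ (-1 ⊗ 1)) = 0

Expand innermost to outermost. Recall ⊕ takes the minimum of its arguments and ⊗ takes their sum. Working out the expression ((0 ⊗ 1) ⊕ (-1 ⊗ 1)) gives 0.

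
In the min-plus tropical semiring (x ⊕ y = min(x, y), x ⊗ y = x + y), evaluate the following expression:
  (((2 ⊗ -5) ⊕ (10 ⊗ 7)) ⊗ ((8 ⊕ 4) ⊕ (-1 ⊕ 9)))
(((2 ⊗ -5) ⊕ (10 ⊗ 7)) ⊗ ((8 ⊕ 4) ⊕ (-1 ⊕ 9))) = -4

Expand innermost to outermost. Recall ⊕ takes the minimum of its arguments and ⊗ takes their sum. Working out the expression (((2 ⊗ -5) ⊕ (10 ⊗ 7)) ⊗ ((8 ⊕ 4) ⊕ (-1 ⊕ 9))) gives -4.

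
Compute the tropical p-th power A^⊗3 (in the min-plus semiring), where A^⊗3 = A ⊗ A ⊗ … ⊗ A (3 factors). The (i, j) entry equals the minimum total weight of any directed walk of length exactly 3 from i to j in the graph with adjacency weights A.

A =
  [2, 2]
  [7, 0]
A^⊗3 =
  [6, 2]
  [7, 0]

Each entry (A^⊗3)_ij equals the minimum over all length-3 walks i = v_0 → v_1 → … → v_3 = j of Σ_t A[v_t][v_{t+1}]. For example, for (i, j) = (0, 1) we minimise over 4 possible intermediate vertex sequences; the minimum is 2, attained along the walk 0 → 1 → 1 → 1.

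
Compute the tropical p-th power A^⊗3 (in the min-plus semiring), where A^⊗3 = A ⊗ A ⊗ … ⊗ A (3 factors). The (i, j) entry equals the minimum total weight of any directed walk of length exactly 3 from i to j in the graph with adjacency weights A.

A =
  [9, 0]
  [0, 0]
A^⊗3 =
  [0, 0]
  [0, 0]

Each entry (A^⊗3)_ij equals the minimum over all length-3 walks i = v_0 → v_1 → … → v_3 = j of Σ_t A[v_t][v_{t+1}]. For example, for (i, j) = (0, 1) we minimise over 4 possible intermediate vertex sequences; the minimum is 0, attained along the walk 0 → 1 → 0 → 1.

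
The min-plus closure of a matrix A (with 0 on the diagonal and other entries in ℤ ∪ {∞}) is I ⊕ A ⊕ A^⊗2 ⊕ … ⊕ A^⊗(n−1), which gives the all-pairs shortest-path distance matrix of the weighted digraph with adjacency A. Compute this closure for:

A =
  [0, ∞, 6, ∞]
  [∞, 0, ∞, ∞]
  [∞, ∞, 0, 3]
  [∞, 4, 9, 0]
Closure =
  [0, 13, 6, 9]
  [∞, 0, ∞, ∞]
  [∞, 7, 0, 3]
  [∞, 4, 9, 0]

This is the Floyd-Warshall all-pairs shortest-path computation. For each intermediate vertex k = 0, 1, …, 3, update dist[i][j] ← min(dist[i][j], dist[i][k] + dist[k][j]). The final matrix gives, for each (i, j), the minimum total weight of any directed path from i to j (possibly empty when i = j).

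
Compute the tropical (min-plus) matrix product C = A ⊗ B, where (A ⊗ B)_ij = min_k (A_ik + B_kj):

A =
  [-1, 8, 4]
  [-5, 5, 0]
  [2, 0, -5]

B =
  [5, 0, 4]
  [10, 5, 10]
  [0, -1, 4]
A ⊗ B =
  [4, -1, 3]
  [0, -5, -1]
  [-5, -6, -1]

Apply the min-plus product entry-by-entry:
  C[0][0] = min over k of (A[0][0] + B[0][0] = -1 + 5 = 4, A[0][1] + B[1][0] = 8 + 10 = 18, A[0][2] + B[2][0] = 4 + 0 = 4) = 4 (attained at k = 0)
  C[0][1] = min over k of (A[0][0] + B[0][1] = -1 + 0 = -1, A[0][1] + B[1][1] = 8 + 5 = 13, A[0][2] + B[2][1] = 4 + -1 = 3) = -1 (attained at k = 0)
  C[0][2] = min over k of (A[0][0] + B[0][2] = -1 + 4 = 3, A[0][1] + B[1][2] = 8 + 10 = 18, A[0][2] + B[2][2] = 4 + 4 = 8) = 3 (attained at k = 0)
  C[1][0] = min over k of (A[1][0] + B[0][0] = -5 + 5 = 0, A[1][1] + B[1][0] = 5 + 10 = 15, A[1][2] + B[2][0] = 0 + 0 = 0) = 0 (attained at k = 0)
  C[1][1] = min over k of (A[1][0] + B[0][1] = -5 + 0 = -5, A[1][1] + B[1][1] = 5 + 5 = 10, A[1][2] + B[2][1] = 0 + -1 = -1) = -5 (attained at k = 0)
  C[1][2] = min over k of (A[1][0] + B[0][2] = -5 + 4 = -1, A[1][1] + B[1][2] = 5 + 10 = 15, A[1][2] + B[2][2] = 0 + 4 = 4) = -1 (attained at k = 0)
  C[2][0] = min over k of (A[2][0] + B[0][0] = 2 + 5 = 7, A[2][1] + B[1][0] = 0 + 10 = 10, A[2][2] + B[2][0] = -5 + 0 = -5) = -5 (attained at k = 2)
  C[2][1] = min over k of (A[2][0] + B[0][1] = 2 + 0 = 2, A[2][1] + B[1][1] = 0 + 5 = 5, A[2][2] + B[2][1] = -5 + -1 = -6) = -6 (attained at k = 2)
  C[2][2] = min over k of (A[2][0] + B[0][2] = 2 + 4 = 6, A[2][1] + B[1][2] = 0 + 10 = 10, A[2][2] + B[2][2] = -5 + 4 = -1) = -1 (attained at k = 2)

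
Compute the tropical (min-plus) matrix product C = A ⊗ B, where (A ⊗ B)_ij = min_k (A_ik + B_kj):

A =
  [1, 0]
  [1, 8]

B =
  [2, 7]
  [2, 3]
A ⊗ B =
  [2, 3]
  [3, 8]

Apply the min-plus product entry-by-entry:
  C[0][0] = min over k of (A[0][0] + B[0][0] = 1 + 2 = 3, A[0][1] + B[1][0] = 0 + 2 = 2) = 2 (attained at k = 1)
  C[0][1] = min over k of (A[0][0] + B[0][1] = 1 + 7 = 8, A[0][1] + B[1][1] = 0 + 3 = 3) = 3 (attained at k = 1)
  C[1][0] = min over k of (A[1][0] + B[0][0] = 1 + 2 = 3, A[1][1] + B[1][0] = 8 + 2 = 10) = 3 (attained at k = 0)
  C[1][1] = min over k of (A[1][0] + B[0][1] = 1 + 7 = 8, A[1][1] + B[1][1] = 8 + 3 = 11) = 8 (attained at k = 0)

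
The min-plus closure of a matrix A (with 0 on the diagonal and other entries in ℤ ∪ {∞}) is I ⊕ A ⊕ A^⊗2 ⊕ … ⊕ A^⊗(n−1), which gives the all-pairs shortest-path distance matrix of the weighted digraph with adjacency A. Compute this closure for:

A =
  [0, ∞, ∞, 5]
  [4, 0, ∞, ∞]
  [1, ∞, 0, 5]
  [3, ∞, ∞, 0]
Closure =
  [0, ∞, ∞, 5]
  [4, 0, ∞, 9]
  [1, ∞, 0, 5]
  [3, ∞, ∞, 0]

This is the Floyd-Warshall all-pairs shortest-path computation. For each intermediate vertex k = 0, 1, …, 3, update dist[i][j] ← min(dist[i][j], dist[i][k] + dist[k][j]). The final matrix gives, for each (i, j), the minimum total weight of any directed path from i to j (possibly empty when i = j).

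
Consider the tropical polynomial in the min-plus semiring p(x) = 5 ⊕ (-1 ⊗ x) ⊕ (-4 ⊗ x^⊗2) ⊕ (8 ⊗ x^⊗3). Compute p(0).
p(0) = -4

A tropical monomial a ⊗ x^⊗i evaluates to a + i · x. Evaluating each term at x = 0:
  Term 0 contributes 5 + 0 · 0 = 5
  Term 1 contributes -1 + 1 · 0 = -1
  Term 2 contributes -4 + 2 · 0 = -4
  Term 3 contributes 8 + 3 · 0 = 8
p(0) = ⊕ of these = min[5, -1, -4, 8] = -4.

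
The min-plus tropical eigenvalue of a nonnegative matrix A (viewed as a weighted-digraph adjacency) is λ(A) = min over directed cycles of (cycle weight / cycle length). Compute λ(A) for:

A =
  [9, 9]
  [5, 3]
λ(A) = 3

Enumerate directed cycles and compute their means (weight / length). Sample:
  cycle 0 → 0: weight = 9, length = 1, mean = 9/1 ≈ 9.000
  cycle 1 → 1: weight = 3, length = 1, mean = 3/1 ≈ 3.000
  cycle 0 → 1 → 0: weight = 14, length = 2, mean = 14/2 ≈ 7.000
  cycle 1 → 0 → 1: weight = 14, length = 2, mean = 14/2 ≈ 7.000
Minimum mean = 3.000, attained e.g. along the cycle 1 → 1 with weight 3 and length 1. So λ(A) = 3/1 = 3.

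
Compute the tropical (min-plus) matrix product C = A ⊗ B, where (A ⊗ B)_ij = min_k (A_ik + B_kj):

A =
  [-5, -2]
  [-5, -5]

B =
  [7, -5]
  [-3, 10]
A ⊗ B =
  [-5, -10]
  [-8, -10]

Apply the min-plus product entry-by-entry:
  C[0][0] = min over k of (A[0][0] + B[0][0] = -5 + 7 = 2, A[0][1] + B[1][0] = -2 + -3 = -5) = -5 (attained at k = 1)
  C[0][1] = min over k of (A[0][0] + B[0][1] = -5 + -5 = -10, A[0][1] + B[1][1] = -2 + 10 = 8) = -10 (attained at k = 0)
  C[1][0] = min over k of (A[1][0] + B[0][0] = -5 + 7 = 2, A[1][1] + B[1][0] = -5 + -3 = -8) = -8 (attained at k = 1)
  C[1][1] = min over k of (A[1][0] + B[0][1] = -5 + -5 = -10, A[1][1] + B[1][1] = -5 + 10 = 5) = -10 (attained at k = 0)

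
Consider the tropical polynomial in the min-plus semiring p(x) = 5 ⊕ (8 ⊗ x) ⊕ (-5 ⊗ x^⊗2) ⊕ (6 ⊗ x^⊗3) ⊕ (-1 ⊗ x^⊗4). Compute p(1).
p(1) = -3

A tropical monomial a ⊗ x^⊗i evaluates to a + i · x. Evaluating each term at x = 1:
  Term 0 contributes 5 + 0 · 1 = 5
  Term 1 contributes 8 + 1 · 1 = 9
  Term 2 contributes -5 + 2 · 1 = -3
  Term 3 contributes 6 + 3 · 1 = 9
  Term 4 contributes -1 + 4 · 1 = 3
p(1) = ⊕ of these = min[5, 9, -3, 9, 3] = -3.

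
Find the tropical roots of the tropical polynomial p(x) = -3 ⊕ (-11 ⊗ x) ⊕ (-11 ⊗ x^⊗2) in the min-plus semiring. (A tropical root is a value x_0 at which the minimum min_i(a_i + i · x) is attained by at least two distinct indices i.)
Roots: {0, 8}

Each tropical root is a break point of the lower envelope of the lines y = a_i + i · x (there are 3 lines, with slopes 0, 1, ..., 2). Only the lines that attain the minimum somewhere contribute to roots; other lines are dominated. Here the surviving (envelope) indices are i = 2, i = 1, i = 0.
Intersections between consecutive envelope lines give the roots: for adjacent envelope indices i < j the intersection is x = (a_i − a_j) / (j − i). Reading off the sorted break points: {0, 8}.
Verification: at each break x_0, at least two indices attain the minimum of min_i(a_i + i · x_0).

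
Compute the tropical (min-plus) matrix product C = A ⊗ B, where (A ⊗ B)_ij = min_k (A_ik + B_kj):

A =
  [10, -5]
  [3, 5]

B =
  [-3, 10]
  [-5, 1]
A ⊗ B =
  [-10, -4]
  [0, 6]

Apply the min-plus product entry-by-entry:
  C[0][0] = min over k of (A[0][0] + B[0][0] = 10 + -3 = 7, A[0][1] + B[1][0] = -5 + -5 = -10) = -10 (attained at k = 1)
  C[0][1] = min over k of (A[0][0] + B[0][1] = 10 + 10 = 20, A[0][1] + B[1][1] = -5 + 1 = -4) = -4 (attained at k = 1)
  C[1][0] = min over k of (A[1][0] + B[0][0] = 3 + -3 = 0, A[1][1] + B[1][0] = 5 + -5 = 0) = 0 (attained at k = 0)
  C[1][1] = min over k of (A[1][0] + B[0][1] = 3 + 10 = 13, A[1][1] + B[1][1] = 5 + 1 = 6) = 6 (attained at k = 1)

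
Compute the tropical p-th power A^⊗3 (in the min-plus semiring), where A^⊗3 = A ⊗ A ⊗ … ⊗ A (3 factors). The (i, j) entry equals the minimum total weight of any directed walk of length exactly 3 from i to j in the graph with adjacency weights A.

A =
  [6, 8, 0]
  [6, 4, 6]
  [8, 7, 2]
A^⊗3 =
  [10, 9, 4]
  [14, 12, 8]
  [12, 11, 6]

Each entry (A^⊗3)_ij equals the minimum over all length-3 walks i = v_0 → v_1 → … → v_3 = j of Σ_t A[v_t][v_{t+1}]. For example, for (i, j) = (0, 2) we minimise over 9 possible intermediate vertex sequences; the minimum is 4, attained along the walk 0 → 2 → 2 → 2.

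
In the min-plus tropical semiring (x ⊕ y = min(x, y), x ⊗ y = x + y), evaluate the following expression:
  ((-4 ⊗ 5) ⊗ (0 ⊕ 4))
((-4 ⊗ 5) ⊗ (0 ⊕ 4)) = 1

Expand innermost to outermost. Recall ⊕ takes the minimum of its arguments and ⊗ takes their sum. Working out the expression ((-4 ⊗ 5) ⊗ (0 ⊕ 4)) gives 1.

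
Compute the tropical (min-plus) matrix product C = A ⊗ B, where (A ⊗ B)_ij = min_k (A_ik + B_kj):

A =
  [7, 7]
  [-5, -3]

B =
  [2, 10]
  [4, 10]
A ⊗ B =
  [9, 17]
  [-3, 5]

Apply the min-plus product entry-by-entry:
  C[0][0] = min over k of (A[0][0] + B[0][0] = 7 + 2 = 9, A[0][1] + B[1][0] = 7 + 4 = 11) = 9 (attained at k = 0)
  C[0][1] = min over k of (A[0][0] + B[0][1] = 7 + 10 = 17, A[0][1] + B[1][1] = 7 + 10 = 17) = 17 (attained at k = 0)
  C[1][0] = min over k of (A[1][0] + B[0][0] = -5 + 2 = -3, A[1][1] + B[1][0] = -3 + 4 = 1) = -3 (attained at k = 0)
  C[1][1] = min over k of (A[1][0] + B[0][1] = -5 + 10 = 5, A[1][1] + B[1][1] = -3 + 10 = 7) = 5 (attained at k = 0)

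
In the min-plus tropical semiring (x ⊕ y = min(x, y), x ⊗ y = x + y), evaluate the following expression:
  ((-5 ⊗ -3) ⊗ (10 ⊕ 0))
((-5 ⊗ -3) ⊗ (10 ⊕ 0)) = -8

Expand innermost to outermost. Recall ⊕ takes the minimum of its arguments and ⊗ takes their sum. Working out the expression ((-5 ⊗ -3) ⊗ (10 ⊕ 0)) gives -8.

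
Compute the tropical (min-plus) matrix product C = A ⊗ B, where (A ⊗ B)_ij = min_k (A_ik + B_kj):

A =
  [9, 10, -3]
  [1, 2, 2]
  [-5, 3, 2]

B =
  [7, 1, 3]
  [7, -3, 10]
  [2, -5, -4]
A ⊗ B =
  [-1, -8, -7]
  [4, -3, -2]
  [2, -4, -2]

Apply the min-plus product entry-by-entry:
  C[0][0] = min over k of (A[0][0] + B[0][0] = 9 + 7 = 16, A[0][1] + B[1][0] = 10 + 7 = 17, A[0][2] + B[2][0] = -3 + 2 = -1) = -1 (attained at k = 2)
  C[0][1] = min over k of (A[0][0] + B[0][1] = 9 + 1 = 10, A[0][1] + B[1][1] = 10 + -3 = 7, A[0][2] + B[2][1] = -3 + -5 = -8) = -8 (attained at k = 2)
  C[0][2] = min over k of (A[0][0] + B[0][2] = 9 + 3 = 12, A[0][1] + B[1][2] = 10 + 10 = 20, A[0][2] + B[2][2] = -3 + -4 = -7) = -7 (attained at k = 2)
  C[1][0] = min over k of (A[1][0] + B[0][0] = 1 + 7 = 8, A[1][1] + B[1][0] = 2 + 7 = 9, A[1][2] + B[2][0] = 2 + 2 = 4) = 4 (attained at k = 2)
  C[1][1] = min over k of (A[1][0] + B[0][1] = 1 + 1 = 2, A[1][1] + B[1][1] = 2 + -3 = -1, A[1][2] + B[2][1] = 2 + -5 = -3) = -3 (attained at k = 2)
  C[1][2] = min over k of (A[1][0] + B[0][2] = 1 + 3 = 4, A[1][1] + B[1][2] = 2 + 10 = 12, A[1][2] + B[2][2] = 2 + -4 = -2) = -2 (attained at k = 2)
  C[2][0] = min over k of (A[2][0] + B[0][0] = -5 + 7 = 2, A[2][1] + B[1][0] = 3 + 7 = 10, A[2][2] + B[2][0] = 2 + 2 = 4) = 2 (attained at k = 0)
  C[2][1] = min over k of (A[2][0] + B[0][1] = -5 + 1 = -4, A[2][1] + B[1][1] = 3 + -3 = 0, A[2][2] + B[2][1] = 2 + -5 = -3) = -4 (attained at k = 0)
  C[2][2] = min over k of (A[2][0] + B[0][2] = -5 + 3 = -2, A[2][1] + B[1][2] = 3 + 10 = 13, A[2][2] + B[2][2] = 2 + -4 = -2) = -2 (attained at k = 0)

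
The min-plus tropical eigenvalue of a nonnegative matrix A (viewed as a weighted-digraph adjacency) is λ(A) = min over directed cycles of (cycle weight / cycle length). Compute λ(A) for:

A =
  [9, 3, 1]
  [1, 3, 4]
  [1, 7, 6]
λ(A) = 1

Enumerate directed cycles and compute their means (weight / length). Sample:
  cycle 0 → 0: weight = 9, length = 1, mean = 9/1 ≈ 9.000
  cycle 1 → 1: weight = 3, length = 1, mean = 3/1 ≈ 3.000
  cycle 2 → 2: weight = 6, length = 1, mean = 6/1 ≈ 6.000
  cycle 0 → 1 → 0: weight = 4, length = 2, mean = 4/2 ≈ 2.000
  cycle 0 → 2 → 0: weight = 2, length = 2, mean = 2/2 ≈ 1.000
  cycle 1 → 0 → 1: weight = 4, length = 2, mean = 4/2 ≈ 2.000
Minimum mean = 1.000, attained e.g. along the cycle 0 → 2 → 0 with weight 2 and length 2. So λ(A) = 2/2 = 1.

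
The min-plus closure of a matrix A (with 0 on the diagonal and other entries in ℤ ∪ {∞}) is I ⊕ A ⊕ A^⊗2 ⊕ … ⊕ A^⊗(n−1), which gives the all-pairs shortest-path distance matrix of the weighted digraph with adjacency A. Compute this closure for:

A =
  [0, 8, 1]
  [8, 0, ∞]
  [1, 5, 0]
Closure =
  [0, 6, 1]
  [8, 0, 9]
  [1, 5, 0]

This is the Floyd-Warshall all-pairs shortest-path computation. For each intermediate vertex k = 0, 1, …, 2, update dist[i][j] ← min(dist[i][j], dist[i][k] + dist[k][j]). The final matrix gives, for each (i, j), the minimum total weight of any directed path from i to j (possibly empty when i = j).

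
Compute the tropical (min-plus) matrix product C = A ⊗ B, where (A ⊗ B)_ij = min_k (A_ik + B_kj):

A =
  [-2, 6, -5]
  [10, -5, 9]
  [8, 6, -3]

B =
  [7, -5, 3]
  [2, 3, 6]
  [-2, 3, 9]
A ⊗ B =
  [-7, -7, 1]
  [-3, -2, 1]
  [-5, 0, 6]

Apply the min-plus product entry-by-entry:
  C[0][0] = min over k of (A[0][0] + B[0][0] = -2 + 7 = 5, A[0][1] + B[1][0] = 6 + 2 = 8, A[0][2] + B[2][0] = -5 + -2 = -7) = -7 (attained at k = 2)
  C[0][1] = min over k of (A[0][0] + B[0][1] = -2 + -5 = -7, A[0][1] + B[1][1] = 6 + 3 = 9, A[0][2] + B[2][1] = -5 + 3 = -2) = -7 (attained at k = 0)
  C[0][2] = min over k of (A[0][0] + B[0][2] = -2 + 3 = 1, A[0][1] + B[1][2] = 6 + 6 = 12, A[0][2] + B[2][2] = -5 + 9 = 4) = 1 (attained at k = 0)
  C[1][0] = min over k of (A[1][0] + B[0][0] = 10 + 7 = 17, A[1][1] + B[1][0] = -5 + 2 = -3, A[1][2] + B[2][0] = 9 + -2 = 7) = -3 (attained at k = 1)
  C[1][1] = min over k of (A[1][0] + B[0][1] = 10 + -5 = 5, A[1][1] + B[1][1] = -5 + 3 = -2, A[1][2] + B[2][1] = 9 + 3 = 12) = -2 (attained at k = 1)
  C[1][2] = min over k of (A[1][0] + B[0][2] = 10 + 3 = 13, A[1][1] + B[1][2] = -5 + 6 = 1, A[1][2] + B[2][2] = 9 + 9 = 18) = 1 (attained at k = 1)
  C[2][0] = min over k of (A[2][0] + B[0][0] = 8 + 7 = 15, A[2][1] + B[1][0] = 6 + 2 = 8, A[2][2] + B[2][0] = -3 + -2 = -5) = -5 (attained at k = 2)
  C[2][1] = min over k of (A[2][0] + B[0][1] = 8 + -5 = 3, A[2][1] + B[1][1] = 6 + 3 = 9, A[2][2] + B[2][1] = -3 + 3 = 0) = 0 (attained at k = 2)
  C[2][2] = min over k of (A[2][0] + B[0][2] = 8 + 3 = 11, A[2][1] + B[1][2] = 6 + 6 = 12, A[2][2] + B[2][2] = -3 + 9 = 6) = 6 (attained at k = 2)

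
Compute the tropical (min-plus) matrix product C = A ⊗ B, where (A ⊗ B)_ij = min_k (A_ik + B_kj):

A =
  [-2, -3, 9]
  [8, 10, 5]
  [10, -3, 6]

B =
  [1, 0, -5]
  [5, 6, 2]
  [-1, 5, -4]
A ⊗ B =
  [-1, -2, -7]
  [4, 8, 1]
  [2, 3, -1]

Apply the min-plus product entry-by-entry:
  C[0][0] = min over k of (A[0][0] + B[0][0] = -2 + 1 = -1, A[0][1] + B[1][0] = -3 + 5 = 2, A[0][2] + B[2][0] = 9 + -1 = 8) = -1 (attained at k = 0)
  C[0][1] = min over k of (A[0][0] + B[0][1] = -2 + 0 = -2, A[0][1] + B[1][1] = -3 + 6 = 3, A[0][2] + B[2][1] = 9 + 5 = 14) = -2 (attained at k = 0)
  C[0][2] = min over k of (A[0][0] + B[0][2] = -2 + -5 = -7, A[0][1] + B[1][2] = -3 + 2 = -1, A[0][2] + B[2][2] = 9 + -4 = 5) = -7 (attained at k = 0)
  C[1][0] = min over k of (A[1][0] + B[0][0] = 8 + 1 = 9, A[1][1] + B[1][0] = 10 + 5 = 15, A[1][2] + B[2][0] = 5 + -1 = 4) = 4 (attained at k = 2)
  C[1][1] = min over k of (A[1][0] + B[0][1] = 8 + 0 = 8, A[1][1] + B[1][1] = 10 + 6 = 16, A[1][2] + B[2][1] = 5 + 5 = 10) = 8 (attained at k = 0)
  C[1][2] = min over k of (A[1][0] + B[0][2] = 8 + -5 = 3, A[1][1] + B[1][2] = 10 + 2 = 12, A[1][2] + B[2][2] = 5 + -4 = 1) = 1 (attained at k = 2)
  C[2][0] = min over k of (A[2][0] + B[0][0] = 10 + 1 = 11, A[2][1] + B[1][0] = -3 + 5 = 2, A[2][2] + B[2][0] = 6 + -1 = 5) = 2 (attained at k = 1)
  C[2][1] = min over k of (A[2][0] + B[0][1] = 10 + 0 = 10, A[2][1] + B[1][1] = -3 + 6 = 3, A[2][2] + B[2][1] = 6 + 5 = 11) = 3 (attained at k = 1)
  C[2][2] = min over k of (A[2][0] + B[0][2] = 10 + -5 = 5, A[2][1] + B[1][2] = -3 + 2 = -1, A[2][2] + B[2][2] = 6 + -4 = 2) = -1 (attained at k = 1)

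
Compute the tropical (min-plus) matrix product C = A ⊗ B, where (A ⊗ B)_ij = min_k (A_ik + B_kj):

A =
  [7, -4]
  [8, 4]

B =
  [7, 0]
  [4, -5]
A ⊗ B =
  [0, -9]
  [8, -1]

Apply the min-plus product entry-by-entry:
  C[0][0] = min over k of (A[0][0] + B[0][0] = 7 + 7 = 14, A[0][1] + B[1][0] = -4 + 4 = 0) = 0 (attained at k = 1)
  C[0][1] = min over k of (A[0][0] + B[0][1] = 7 + 0 = 7, A[0][1] + B[1][1] = -4 + -5 = -9) = -9 (attained at k = 1)
  C[1][0] = min over k of (A[1][0] + B[0][0] = 8 + 7 = 15, A[1][1] + B[1][0] = 4 + 4 = 8) = 8 (attained at k = 1)
  C[1][1] = min over k of (A[1][0] + B[0][1] = 8 + 0 = 8, A[1][1] + B[1][1] = 4 + -5 = -1) = -1 (attained at k = 1)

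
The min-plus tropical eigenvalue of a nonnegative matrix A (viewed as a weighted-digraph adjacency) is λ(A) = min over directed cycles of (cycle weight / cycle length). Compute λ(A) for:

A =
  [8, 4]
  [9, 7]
λ(A) = 13/2

Enumerate directed cycles and compute their means (weight / length). Sample:
  cycle 0 → 0: weight = 8, length = 1, mean = 8/1 ≈ 8.000
  cycle 1 → 1: weight = 7, length = 1, mean = 7/1 ≈ 7.000
  cycle 0 → 1 → 0: weight = 13, length = 2, mean = 13/2 ≈ 6.500
  cycle 1 → 0 → 1: weight = 13, length = 2, mean = 13/2 ≈ 6.500
Minimum mean = 6.500, attained e.g. along the cycle 0 → 1 → 0 with weight 13 and length 2. So λ(A) = 13/2 = 13/2.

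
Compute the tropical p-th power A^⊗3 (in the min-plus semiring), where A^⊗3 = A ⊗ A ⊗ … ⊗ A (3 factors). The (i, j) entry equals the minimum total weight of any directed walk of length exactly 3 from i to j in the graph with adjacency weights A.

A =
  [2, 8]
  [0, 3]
A^⊗3 =
  [6, 12]
  [4, 9]

Each entry (A^⊗3)_ij equals the minimum over all length-3 walks i = v_0 → v_1 → … → v_3 = j of Σ_t A[v_t][v_{t+1}]. For example, for (i, j) = (0, 1) we minimise over 4 possible intermediate vertex sequences; the minimum is 12, attained along the walk 0 → 0 → 0 → 1.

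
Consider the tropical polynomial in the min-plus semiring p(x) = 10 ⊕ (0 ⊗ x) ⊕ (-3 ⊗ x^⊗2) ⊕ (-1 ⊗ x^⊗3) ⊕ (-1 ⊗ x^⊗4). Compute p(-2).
p(-2) = -9

A tropical monomial a ⊗ x^⊗i evaluates to a + i · x. Evaluating each term at x = -2:
  Term 0 contributes 10 + 0 · -2 = 10
  Term 1 contributes 0 + 1 · -2 = -2
  Term 2 contributes -3 + 2 · -2 = -7
  Term 3 contributes -1 + 3 · -2 = -7
  Term 4 contributes -1 + 4 · -2 = -9
p(-2) = ⊕ of these = min[10, -2, -7, -7, -9] = -9.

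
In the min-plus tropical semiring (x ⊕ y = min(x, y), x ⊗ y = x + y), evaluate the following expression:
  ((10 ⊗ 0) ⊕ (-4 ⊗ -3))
((10 ⊗ 0) ⊕ (-4 ⊗ -3)) = -7

Expand innermost to outermost. Recall ⊕ takes the minimum of its arguments and ⊗ takes their sum. Working out the expression ((10 ⊗ 0) ⊕ (-4 ⊗ -3)) gives -7.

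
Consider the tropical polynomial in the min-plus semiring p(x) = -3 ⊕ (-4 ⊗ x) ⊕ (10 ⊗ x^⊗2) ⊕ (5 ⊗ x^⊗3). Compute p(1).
p(1) = -3

A tropical monomial a ⊗ x^⊗i evaluates to a + i · x. Evaluating each term at x = 1:
  Term 0 contributes -3 + 0 · 1 = -3
  Term 1 contributes -4 + 1 · 1 = -3
  Term 2 contributes 10 + 2 · 1 = 12
  Term 3 contributes 5 + 3 · 1 = 8
p(1) = ⊕ of these = min[-3, -3, 12, 8] = -3.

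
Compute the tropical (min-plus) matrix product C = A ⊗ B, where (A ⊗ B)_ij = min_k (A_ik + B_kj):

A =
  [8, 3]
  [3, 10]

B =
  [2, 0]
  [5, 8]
A ⊗ B =
  [8, 8]
  [5, 3]

Apply the min-plus product entry-by-entry:
  C[0][0] = min over k of (A[0][0] + B[0][0] = 8 + 2 = 10, A[0][1] + B[1][0] = 3 + 5 = 8) = 8 (attained at k = 1)
  C[0][1] = min over k of (A[0][0] + B[0][1] = 8 + 0 = 8, A[0][1] + B[1][1] = 3 + 8 = 11) = 8 (attained at k = 0)
  C[1][0] = min over k of (A[1][0] + B[0][0] = 3 + 2 = 5, A[1][1] + B[1][0] = 10 + 5 = 15) = 5 (attained at k = 0)
  C[1][1] = min over k of (A[1][0] + B[0][1] = 3 + 0 = 3, A[1][1] + B[1][1] = 10 + 8 = 18) = 3 (attained at k = 0)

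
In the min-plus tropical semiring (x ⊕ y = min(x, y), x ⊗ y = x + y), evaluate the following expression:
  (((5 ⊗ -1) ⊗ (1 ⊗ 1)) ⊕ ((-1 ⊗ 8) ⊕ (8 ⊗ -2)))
(((5 ⊗ -1) ⊗ (1 ⊗ 1)) ⊕ ((-1 ⊗ 8) ⊕ (8 ⊗ -2))) = 6

Expand innermost to outermost. Recall ⊕ takes the minimum of its arguments and ⊗ takes their sum. Working out the expression (((5 ⊗ -1) ⊗ (1 ⊗ 1)) ⊕ ((-1 ⊗ 8) ⊕ (8 ⊗ -2))) gives 6.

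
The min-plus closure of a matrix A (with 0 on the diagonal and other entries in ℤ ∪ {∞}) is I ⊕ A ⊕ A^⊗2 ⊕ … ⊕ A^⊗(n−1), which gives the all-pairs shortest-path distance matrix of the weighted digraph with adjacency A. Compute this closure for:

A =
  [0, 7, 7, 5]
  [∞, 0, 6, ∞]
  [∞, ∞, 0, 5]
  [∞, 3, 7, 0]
Closure =
  [0, 7, 7, 5]
  [∞, 0, 6, 11]
  [∞, 8, 0, 5]
  [∞, 3, 7, 0]

This is the Floyd-Warshall all-pairs shortest-path computation. For each intermediate vertex k = 0, 1, …, 3, update dist[i][j] ← min(dist[i][j], dist[i][k] + dist[k][j]). The final matrix gives, for each (i, j), the minimum total weight of any directed path from i to j (possibly empty when i = j).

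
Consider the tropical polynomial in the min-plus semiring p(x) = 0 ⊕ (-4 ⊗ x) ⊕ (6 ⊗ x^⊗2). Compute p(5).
p(5) = 0

A tropical monomial a ⊗ x^⊗i evaluates to a + i · x. Evaluating each term at x = 5:
  Term 0 contributes 0 + 0 · 5 = 0
  Term 1 contributes -4 + 1 · 5 = 1
  Term 2 contributes 6 + 2 · 5 = 16
p(5) = ⊕ of these = min[0, 1, 16] = 0.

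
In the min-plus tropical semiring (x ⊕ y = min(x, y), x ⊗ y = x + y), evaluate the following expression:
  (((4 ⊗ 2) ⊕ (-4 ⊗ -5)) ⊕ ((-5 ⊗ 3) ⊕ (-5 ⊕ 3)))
(((4 ⊗ 2) ⊕ (-4 ⊗ -5)) ⊕ ((-5 ⊗ 3) ⊕ (-5 ⊕ 3))) = -9

Expand innermost to outermost. Recall ⊕ takes the minimum of its arguments and ⊗ takes their sum. Working out the expression (((4 ⊗ 2) ⊕ (-4 ⊗ -5)) ⊕ ((-5 ⊗ 3) ⊕ (-5 ⊕ 3))) gives -9.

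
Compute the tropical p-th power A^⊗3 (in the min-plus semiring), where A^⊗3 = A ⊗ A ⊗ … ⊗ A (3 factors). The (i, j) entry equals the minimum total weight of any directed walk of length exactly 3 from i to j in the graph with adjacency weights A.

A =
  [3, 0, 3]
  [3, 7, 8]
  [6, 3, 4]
A^⊗3 =
  [6, 3, 6]
  [6, 6, 9]
  [9, 6, 9]

Each entry (A^⊗3)_ij equals the minimum over all length-3 walks i = v_0 → v_1 → … → v_3 = j of Σ_t A[v_t][v_{t+1}]. For example, for (i, j) = (0, 2) we minimise over 9 possible intermediate vertex sequences; the minimum is 6, attained along the walk 0 → 1 → 0 → 2.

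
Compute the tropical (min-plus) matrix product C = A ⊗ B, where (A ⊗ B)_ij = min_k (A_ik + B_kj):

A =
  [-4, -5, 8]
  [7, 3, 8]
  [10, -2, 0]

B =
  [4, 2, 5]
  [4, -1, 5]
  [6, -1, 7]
A ⊗ B =
  [-1, -6, 0]
  [7, 2, 8]
  [2, -3, 3]

Apply the min-plus product entry-by-entry:
  C[0][0] = min over k of (A[0][0] + B[0][0] = -4 + 4 = 0, A[0][1] + B[1][0] = -5 + 4 = -1, A[0][2] + B[2][0] = 8 + 6 = 14) = -1 (attained at k = 1)
  C[0][1] = min over k of (A[0][0] + B[0][1] = -4 + 2 = -2, A[0][1] + B[1][1] = -5 + -1 = -6, A[0][2] + B[2][1] = 8 + -1 = 7) = -6 (attained at k = 1)
  C[0][2] = min over k of (A[0][0] + B[0][2] = -4 + 5 = 1, A[0][1] + B[1][2] = -5 + 5 = 0, A[0][2] + B[2][2] = 8 + 7 = 15) = 0 (attained at k = 1)
  C[1][0] = min over k of (A[1][0] + B[0][0] = 7 + 4 = 11, A[1][1] + B[1][0] = 3 + 4 = 7, A[1][2] + B[2][0] = 8 + 6 = 14) = 7 (attained at k = 1)
  C[1][1] = min over k of (A[1][0] + B[0][1] = 7 + 2 = 9, A[1][1] + B[1][1] = 3 + -1 = 2, A[1][2] + B[2][1] = 8 + -1 = 7) = 2 (attained at k = 1)
  C[1][2] = min over k of (A[1][0] + B[0][2] = 7 + 5 = 12, A[1][1] + B[1][2] = 3 + 5 = 8, A[1][2] + B[2][2] = 8 + 7 = 15) = 8 (attained at k = 1)
  C[2][0] = min over k of (A[2][0] + B[0][0] = 10 + 4 = 14, A[2][1] + B[1][0] = -2 + 4 = 2, A[2][2] + B[2][0] = 0 + 6 = 6) = 2 (attained at k = 1)
  C[2][1] = min over k of (A[2][0] + B[0][1] = 10 + 2 = 12, A[2][1] + B[1][1] = -2 + -1 = -3, A[2][2] + B[2][1] = 0 + -1 = -1) = -3 (attained at k = 1)
  C[2][2] = min over k of (A[2][0] + B[0][2] = 10 + 5 = 15, A[2][1] + B[1][2] = -2 + 5 = 3, A[2][2] + B[2][2] = 0 + 7 = 7) = 3 (attained at k = 1)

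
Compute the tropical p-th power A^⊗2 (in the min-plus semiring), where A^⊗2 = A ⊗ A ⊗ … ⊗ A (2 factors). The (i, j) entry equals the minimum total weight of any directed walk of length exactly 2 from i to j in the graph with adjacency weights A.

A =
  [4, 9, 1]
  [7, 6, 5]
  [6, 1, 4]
A^⊗2 =
  [7, 2, 5]
  [11, 6, 8]
  [8, 5, 6]

Each entry (A^⊗2)_ij equals the minimum over all length-2 walks i = v_0 → v_1 → … → v_2 = j of Σ_t A[v_t][v_{t+1}]. For example, for (i, j) = (0, 2) we minimise over 3 possible intermediate vertex sequences; the minimum is 5, attained along the walk 0 → 0 → 2.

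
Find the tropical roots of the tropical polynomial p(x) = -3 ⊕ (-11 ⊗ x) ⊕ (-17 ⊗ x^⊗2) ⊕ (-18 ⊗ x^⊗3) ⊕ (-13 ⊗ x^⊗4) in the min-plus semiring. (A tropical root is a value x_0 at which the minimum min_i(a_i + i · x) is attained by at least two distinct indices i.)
Roots: {-5, 1, 6, 8}

Each tropical root is a break point of the lower envelope of the lines y = a_i + i · x (there are 5 lines, with slopes 0, 1, ..., 4). Only the lines that attain the minimum somewhere contribute to roots; other lines are dominated. Here the surviving (envelope) indices are i = 4, i = 3, i = 2, i = 1, i = 0.
Intersections between consecutive envelope lines give the roots: for adjacent envelope indices i < j the intersection is x = (a_i − a_j) / (j − i). Reading off the sorted break points: {-5, 1, 6, 8}.
Verification: at each break x_0, at least two indices attain the minimum of min_i(a_i + i · x_0).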